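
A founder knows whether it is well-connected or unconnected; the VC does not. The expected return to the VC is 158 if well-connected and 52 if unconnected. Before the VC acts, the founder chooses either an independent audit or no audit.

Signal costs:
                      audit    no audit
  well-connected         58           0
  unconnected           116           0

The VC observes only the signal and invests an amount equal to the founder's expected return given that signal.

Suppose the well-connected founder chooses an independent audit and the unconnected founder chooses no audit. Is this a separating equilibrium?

Under separation the VC infers type exactly: audit → well-connected (pays 158), no audit → unconnected (pays 52).
Well-connected: audit gives 158 − 58 = 100; no audit gives 52 − 0 = 52. No deviation. ✓
Unconnected: no audit gives 52 − 0 = 52; audit gives 158 − 116 = 42. No deviation. ✓
Both incentive constraints hold.

Yes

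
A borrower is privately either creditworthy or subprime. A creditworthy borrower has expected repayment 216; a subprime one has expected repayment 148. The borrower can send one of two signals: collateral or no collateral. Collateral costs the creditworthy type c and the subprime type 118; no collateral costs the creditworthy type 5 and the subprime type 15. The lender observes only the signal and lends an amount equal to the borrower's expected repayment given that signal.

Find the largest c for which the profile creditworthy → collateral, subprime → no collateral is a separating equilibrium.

Under separation: collateral → creditworthy (pays 216); no collateral → subprime (pays 148).
Subprime: 148 − 15 = 133 ≥ 216 − 118 = 98. Holds regardless of c. ✓
Creditworthy: 216 − c ≥ 148 − 5, so c ≤ 216 − 143 = 73.

73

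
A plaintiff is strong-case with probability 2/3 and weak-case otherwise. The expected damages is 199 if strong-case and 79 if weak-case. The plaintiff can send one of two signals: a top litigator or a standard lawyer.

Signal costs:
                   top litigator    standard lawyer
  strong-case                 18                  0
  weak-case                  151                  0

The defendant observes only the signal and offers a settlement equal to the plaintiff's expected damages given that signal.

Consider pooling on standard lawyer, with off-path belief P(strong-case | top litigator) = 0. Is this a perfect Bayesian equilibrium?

On the equilibrium path (standard lawyer) the defendant holds the prior 2/3 and pays 2/3·199 + 1/3·79 = 159. Off-path (top litigator) belief 0 gives 0·199 + 1·79 = 79.
Strong-case: standard lawyer gives 159 − 0 = 159; top litigator gives 79 − 18 = 61. Stays. ✓
Weak-case: standard lawyer gives 159 − 0 = 159; top litigator gives 79 − 151 = -72. Stays. ✓
Beliefs are Bayes-consistent on-path and both types best-respond.

Yes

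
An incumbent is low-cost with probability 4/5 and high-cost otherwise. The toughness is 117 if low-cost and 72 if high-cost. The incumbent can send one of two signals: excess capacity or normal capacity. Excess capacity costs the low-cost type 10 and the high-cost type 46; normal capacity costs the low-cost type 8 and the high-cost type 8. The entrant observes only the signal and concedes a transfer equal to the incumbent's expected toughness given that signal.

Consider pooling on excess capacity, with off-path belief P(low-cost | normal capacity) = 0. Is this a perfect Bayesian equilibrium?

On the equilibrium path (excess capacity) the entrant holds the prior 4/5 and pays 4/5·117 + 1/5·72 = 108. Off-path (normal capacity) belief 0 gives 0·117 + 1·72 = 72.
Low-cost: excess capacity gives 108 − 10 = 98; normal capacity gives 72 − 8 = 64. Stays. ✓
High-cost: excess capacity gives 108 − 46 = 62; normal capacity gives 72 − 8 = 64. Deviates. ✗

No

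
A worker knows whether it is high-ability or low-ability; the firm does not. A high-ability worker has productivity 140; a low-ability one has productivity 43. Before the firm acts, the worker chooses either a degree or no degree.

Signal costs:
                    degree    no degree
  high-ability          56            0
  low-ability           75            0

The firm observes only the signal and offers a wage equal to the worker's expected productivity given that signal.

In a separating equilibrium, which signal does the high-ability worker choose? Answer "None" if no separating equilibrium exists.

None

Try high-ability → degree, low-ability → no degree:
  If types separate, degree earns payment 140 and no degree earns 43.
  High-ability: degree gives 140 − 56 = 84; no degree gives 43 − 0 = 43. No deviation. ✓
  Low-ability: no degree gives 43 − 0 = 43; degree gives 140 − 75 = 65. Would deviate. ✗
Try high-ability → no degree, low-ability → degree:
  If types separate, no degree earns payment 140 and degree earns 43.
  High-ability: no degree gives 140 − 0 = 140; degree gives 43 − 56 = -13. No deviation. ✓
  Low-ability: degree gives 43 − 75 = -32; no degree gives 140 − 0 = 140. Would deviate. ✗
Neither assignment is incentive-compatible.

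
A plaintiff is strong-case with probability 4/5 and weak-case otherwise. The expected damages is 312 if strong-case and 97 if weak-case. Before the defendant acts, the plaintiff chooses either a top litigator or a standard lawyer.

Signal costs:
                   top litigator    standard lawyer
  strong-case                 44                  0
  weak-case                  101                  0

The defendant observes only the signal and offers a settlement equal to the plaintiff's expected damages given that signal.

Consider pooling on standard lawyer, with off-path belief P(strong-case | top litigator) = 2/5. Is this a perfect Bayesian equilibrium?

At the pooled signal (standard lawyer) the defendant holds the prior 4/5 and pays 4/5·312 + 1/5·97 = 269. Off-path (top litigator) belief 2/5 gives 2/5·312 + 3/5·97 = 183.
Strong-case: standard lawyer gives 269 − 0 = 269; top litigator gives 183 − 44 = 139. Stays. ✓
Weak-case: standard lawyer gives 269 − 0 = 269; top litigator gives 183 − 101 = 82. Stays. ✓

Yes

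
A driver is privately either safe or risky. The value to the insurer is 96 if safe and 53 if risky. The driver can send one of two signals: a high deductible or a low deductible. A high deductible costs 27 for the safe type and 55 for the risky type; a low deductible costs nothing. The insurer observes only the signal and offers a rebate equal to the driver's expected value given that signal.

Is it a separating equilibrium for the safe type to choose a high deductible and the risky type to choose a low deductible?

Under separation the insurer infers type exactly: high deductible → safe (pays 96), low deductible → risky (pays 53).
Safe: high deductible gives 96 − 27 = 69; low deductible gives 53 − 0 = 53. No deviation. ✓
Risky: low deductible gives 53 − 0 = 53; high deductible gives 96 − 55 = 41. No deviation. ✓
Neither type gains from mimicking the other.

Yes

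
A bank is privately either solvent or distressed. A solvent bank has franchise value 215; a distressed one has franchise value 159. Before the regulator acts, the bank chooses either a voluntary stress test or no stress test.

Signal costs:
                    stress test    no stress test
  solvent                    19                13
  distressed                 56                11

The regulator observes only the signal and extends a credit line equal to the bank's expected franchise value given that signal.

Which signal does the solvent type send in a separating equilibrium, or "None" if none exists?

Try solvent → stress test, distressed → no stress test:
  If types separate, stress test earns payment 215 and no stress test earns 159.
  Solvent: stress test gives 215 − 19 = 196; no stress test gives 159 − 13 = 146. No deviation. ✓
  Distressed: no stress test gives 159 − 11 = 148; stress test gives 215 − 56 = 159. Would deviate. ✗
Try solvent → no stress test, distressed → stress test:
  If types separate, no stress test earns payment 215 and stress test earns 159.
  Solvent: no stress test gives 215 − 13 = 202; stress test gives 159 − 19 = 140. No deviation. ✓
  Distressed: stress test gives 159 − 56 = 103; no stress test gives 215 − 11 = 204. Would deviate. ✗
Neither assignment is incentive-compatible.

None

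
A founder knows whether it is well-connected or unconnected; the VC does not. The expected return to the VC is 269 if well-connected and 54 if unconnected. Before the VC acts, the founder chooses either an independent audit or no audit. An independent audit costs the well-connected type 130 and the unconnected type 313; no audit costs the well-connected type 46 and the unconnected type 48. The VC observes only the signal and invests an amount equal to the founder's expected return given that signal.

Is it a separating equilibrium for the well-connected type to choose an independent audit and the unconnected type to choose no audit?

Yes

If types separate, audit earns payment 269 and no audit earns 54.
Well-connected: audit gives 269 − 130 = 139; no audit gives 54 − 46 = 8. No deviation. ✓
Unconnected: no audit gives 54 − 48 = 6; audit gives 269 − 313 = -44. No deviation. ✓
Both incentive constraints hold.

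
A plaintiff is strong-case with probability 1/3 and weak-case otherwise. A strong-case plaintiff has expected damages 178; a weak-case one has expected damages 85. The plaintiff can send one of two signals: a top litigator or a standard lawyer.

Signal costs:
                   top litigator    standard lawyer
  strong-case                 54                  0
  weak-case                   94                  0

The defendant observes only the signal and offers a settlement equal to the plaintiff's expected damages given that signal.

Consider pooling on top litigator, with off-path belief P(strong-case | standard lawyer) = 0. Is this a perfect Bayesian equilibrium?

No

At the pooled signal (top litigator) the defendant holds the prior 1/3 and pays 1/3·178 + 2/3·85 = 116. Off-path (standard lawyer) belief 0 gives 0·178 + 1·85 = 85.
Strong-case: top litigator gives 116 − 54 = 62; standard lawyer gives 85 − 0 = 85. Deviates. ✗
Weak-case: top litigator gives 116 − 94 = 22; standard lawyer gives 85 − 0 = 85. Deviates. ✗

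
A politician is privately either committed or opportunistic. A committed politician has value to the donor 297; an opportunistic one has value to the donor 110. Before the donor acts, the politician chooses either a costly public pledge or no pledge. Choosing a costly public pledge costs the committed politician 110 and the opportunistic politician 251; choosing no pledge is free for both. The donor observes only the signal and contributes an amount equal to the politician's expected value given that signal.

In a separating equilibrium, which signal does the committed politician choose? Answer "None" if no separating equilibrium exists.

pledge

Try committed → pledge, opportunistic → no pledge:
  Under separation the donor infers type exactly: pledge → committed (pays 297), no pledge → opportunistic (pays 110).
  Committed: pledge gives 297 − 110 = 187; no pledge gives 110 − 0 = 110. No deviation. ✓
  Opportunistic: no pledge gives 110 − 0 = 110; pledge gives 297 − 251 = 46. No deviation. ✓
Both hold — the committed type sends pledge.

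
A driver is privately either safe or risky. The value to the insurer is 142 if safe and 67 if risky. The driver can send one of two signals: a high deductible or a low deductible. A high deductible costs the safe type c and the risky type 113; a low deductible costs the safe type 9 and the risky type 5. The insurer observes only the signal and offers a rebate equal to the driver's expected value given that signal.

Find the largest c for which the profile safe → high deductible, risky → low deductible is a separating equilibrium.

84

Under separation: high deductible → safe (pays 142); low deductible → risky (pays 67).
Risky: 67 − 5 = 62 ≥ 142 − 113 = 29. Holds regardless of c. ✓
Safe: 142 − c ≥ 67 − 9, so c ≤ 142 − 58 = 84.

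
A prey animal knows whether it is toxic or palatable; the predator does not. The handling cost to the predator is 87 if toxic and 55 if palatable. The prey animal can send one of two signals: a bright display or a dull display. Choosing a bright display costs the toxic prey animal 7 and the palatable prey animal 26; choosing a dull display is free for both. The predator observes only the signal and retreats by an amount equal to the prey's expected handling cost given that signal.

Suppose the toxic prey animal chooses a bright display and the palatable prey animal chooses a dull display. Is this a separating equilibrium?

If types separate, bright display earns payment 87 and dull display earns 55.
Toxic: bright display gives 87 − 7 = 80; dull display gives 55 − 0 = 55. No deviation. ✓
Palatable: dull display gives 55 − 0 = 55; bright display gives 87 − 26 = 61. Would deviate. ✗

No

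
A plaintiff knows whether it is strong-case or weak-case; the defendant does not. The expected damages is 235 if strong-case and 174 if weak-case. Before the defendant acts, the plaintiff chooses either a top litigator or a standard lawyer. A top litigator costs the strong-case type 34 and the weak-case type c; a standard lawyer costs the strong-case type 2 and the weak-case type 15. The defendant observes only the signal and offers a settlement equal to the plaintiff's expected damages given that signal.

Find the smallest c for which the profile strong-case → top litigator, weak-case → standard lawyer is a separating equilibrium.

Under separation: top litigator → strong-case (pays 235); standard lawyer → weak-case (pays 174).
Strong-case: 235 − 34 = 201 ≥ 174 − 2 = 172. Holds regardless of c. ✓
Weak-case: 174 − 15 ≥ 235 − c, so c ≥ 235 − 159 = 76.

76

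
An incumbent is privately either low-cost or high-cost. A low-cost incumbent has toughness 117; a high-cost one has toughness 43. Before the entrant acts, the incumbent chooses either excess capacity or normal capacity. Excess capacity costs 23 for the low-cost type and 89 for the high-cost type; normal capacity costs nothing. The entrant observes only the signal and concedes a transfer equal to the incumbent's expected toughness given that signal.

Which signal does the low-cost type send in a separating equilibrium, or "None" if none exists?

excess capacity

Try low-cost → excess capacity, high-cost → normal capacity:
  Under separation the entrant infers type exactly: excess capacity → low-cost (pays 117), normal capacity → high-cost (pays 43).
  Low-cost: excess capacity gives 117 − 23 = 94; normal capacity gives 43 − 0 = 43. No deviation. ✓
  High-cost: normal capacity gives 43 − 0 = 43; excess capacity gives 117 − 89 = 28. No deviation. ✓
Both hold — the low-cost type sends excess capacity.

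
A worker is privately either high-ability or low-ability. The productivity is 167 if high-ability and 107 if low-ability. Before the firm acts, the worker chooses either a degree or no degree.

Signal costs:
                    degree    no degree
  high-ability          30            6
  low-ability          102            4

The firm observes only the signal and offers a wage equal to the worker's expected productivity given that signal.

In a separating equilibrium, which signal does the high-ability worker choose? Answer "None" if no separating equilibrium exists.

degree

Try high-ability → degree, low-ability → no degree:
  If types separate, degree earns payment 167 and no degree earns 107.
  High-ability: degree gives 167 − 30 = 137; no degree gives 107 − 6 = 101. No deviation. ✓
  Low-ability: no degree gives 107 − 4 = 103; degree gives 167 − 102 = 65. No deviation. ✓
Both hold — the high-ability type sends degree.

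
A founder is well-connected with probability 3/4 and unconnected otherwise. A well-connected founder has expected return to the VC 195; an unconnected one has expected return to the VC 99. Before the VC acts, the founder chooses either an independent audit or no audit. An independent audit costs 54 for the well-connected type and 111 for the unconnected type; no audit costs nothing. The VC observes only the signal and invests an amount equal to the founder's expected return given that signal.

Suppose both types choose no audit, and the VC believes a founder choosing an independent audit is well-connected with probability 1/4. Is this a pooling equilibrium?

Yes

On the equilibrium path (no audit) the VC holds the prior 3/4 and pays 3/4·195 + 1/4·99 = 171. Off-path (audit) belief 1/4 gives 1/4·195 + 3/4·99 = 123.
Well-connected: no audit gives 171 − 0 = 171; audit gives 123 − 54 = 69. Stays. ✓
Unconnected: no audit gives 171 − 0 = 171; audit gives 123 − 111 = 12. Stays. ✓
Beliefs are Bayes-consistent on-path and both types best-respond.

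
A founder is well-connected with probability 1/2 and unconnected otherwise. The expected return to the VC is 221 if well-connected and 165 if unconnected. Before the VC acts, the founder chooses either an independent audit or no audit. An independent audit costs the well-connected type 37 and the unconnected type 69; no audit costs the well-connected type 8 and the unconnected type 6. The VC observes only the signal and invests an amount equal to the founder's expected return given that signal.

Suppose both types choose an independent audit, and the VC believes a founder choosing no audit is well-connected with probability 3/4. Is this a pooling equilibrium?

No

On the equilibrium path (audit) the VC holds the prior 1/2 and pays 1/2·221 + 1/2·165 = 193. Off-path (no audit) belief 3/4 gives 3/4·221 + 1/4·165 = 207.
Well-connected: audit gives 193 − 37 = 156; no audit gives 207 − 8 = 199. Deviates. ✗
Unconnected: audit gives 193 − 69 = 124; no audit gives 207 − 6 = 201. Deviates. ✗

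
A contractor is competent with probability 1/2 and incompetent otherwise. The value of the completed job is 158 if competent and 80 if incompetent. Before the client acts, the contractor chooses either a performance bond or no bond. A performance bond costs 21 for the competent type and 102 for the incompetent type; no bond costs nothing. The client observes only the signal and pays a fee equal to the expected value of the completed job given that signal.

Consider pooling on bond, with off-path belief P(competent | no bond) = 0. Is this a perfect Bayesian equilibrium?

No

At the pooled signal (bond) the client holds the prior 1/2 and pays 1/2·158 + 1/2·80 = 119. Off-path (no bond) belief 0 gives 0·158 + 1·80 = 80.
Competent: bond gives 119 − 21 = 98; no bond gives 80 − 0 = 80. Stays. ✓
Incompetent: bond gives 119 − 102 = 17; no bond gives 80 − 0 = 80. Deviates. ✗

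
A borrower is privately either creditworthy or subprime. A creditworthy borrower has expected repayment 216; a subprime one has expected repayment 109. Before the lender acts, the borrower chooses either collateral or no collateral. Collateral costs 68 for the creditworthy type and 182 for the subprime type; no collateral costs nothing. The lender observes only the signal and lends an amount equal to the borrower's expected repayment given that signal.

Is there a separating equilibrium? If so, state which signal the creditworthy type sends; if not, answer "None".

Try creditworthy → collateral, subprime → no collateral:
  If types separate, collateral earns payment 216 and no collateral earns 109.
  Creditworthy: collateral gives 216 − 68 = 148; no collateral gives 109 − 0 = 109. No deviation. ✓
  Subprime: no collateral gives 109 − 0 = 109; collateral gives 216 − 182 = 34. No deviation. ✓
Both hold — the creditworthy type sends collateral.

collateral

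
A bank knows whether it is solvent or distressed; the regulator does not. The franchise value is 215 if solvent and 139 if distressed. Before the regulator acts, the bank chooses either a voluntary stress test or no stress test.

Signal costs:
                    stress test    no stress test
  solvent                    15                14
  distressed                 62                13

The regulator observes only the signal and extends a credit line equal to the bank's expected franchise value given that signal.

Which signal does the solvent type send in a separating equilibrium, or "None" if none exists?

Try solvent → stress test, distressed → no stress test:
  Under separation the regulator infers type exactly: stress test → solvent (pays 215), no stress test → distressed (pays 139).
  Solvent: stress test gives 215 − 15 = 200; no stress test gives 139 − 14 = 125. No deviation. ✓
  Distressed: no stress test gives 139 − 13 = 126; stress test gives 215 − 62 = 153. Would deviate. ✗
Try solvent → no stress test, distressed → stress test:
  Under separation the regulator infers type exactly: no stress test → solvent (pays 215), stress test → distressed (pays 139).
  Solvent: no stress test gives 215 − 14 = 201; stress test gives 139 − 15 = 124. No deviation. ✓
  Distressed: stress test gives 139 − 62 = 77; no stress test gives 215 − 13 = 202. Would deviate. ✗
Neither assignment is incentive-compatible.

None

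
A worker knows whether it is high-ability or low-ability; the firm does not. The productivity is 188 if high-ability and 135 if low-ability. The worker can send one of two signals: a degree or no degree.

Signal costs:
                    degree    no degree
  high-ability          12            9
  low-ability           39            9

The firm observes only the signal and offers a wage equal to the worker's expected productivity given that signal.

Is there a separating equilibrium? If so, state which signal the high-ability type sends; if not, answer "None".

Try high-ability → degree, low-ability → no degree:
  Under separation the firm infers type exactly: degree → high-ability (pays 188), no degree → low-ability (pays 135).
  High-ability: degree gives 188 − 12 = 176; no degree gives 135 − 9 = 126. No deviation. ✓
  Low-ability: no degree gives 135 − 9 = 126; degree gives 188 − 39 = 149. Would deviate. ✗
Try high-ability → no degree, low-ability → degree:
  Under separation the firm infers type exactly: no degree → high-ability (pays 188), degree → low-ability (pays 135).
  High-ability: no degree gives 188 − 9 = 179; degree gives 135 − 12 = 123. No deviation. ✓
  Low-ability: degree gives 135 − 39 = 96; no degree gives 188 − 9 = 179. Would deviate. ✗
Neither assignment is incentive-compatible.

None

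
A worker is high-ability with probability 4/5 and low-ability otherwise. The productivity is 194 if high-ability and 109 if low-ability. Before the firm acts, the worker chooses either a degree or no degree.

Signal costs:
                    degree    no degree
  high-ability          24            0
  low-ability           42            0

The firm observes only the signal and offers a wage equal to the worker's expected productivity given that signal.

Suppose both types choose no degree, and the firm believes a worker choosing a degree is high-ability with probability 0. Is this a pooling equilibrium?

On the equilibrium path (no degree) the firm holds the prior 4/5 and pays 4/5·194 + 1/5·109 = 177. Off-path (degree) belief 0 gives 0·194 + 1·109 = 109.
High-ability: no degree gives 177 − 0 = 177; degree gives 109 − 24 = 85. Stays. ✓
Low-ability: no degree gives 177 − 0 = 177; degree gives 109 − 42 = 67. Stays. ✓
Beliefs are Bayes-consistent on-path and both types best-respond.

Yes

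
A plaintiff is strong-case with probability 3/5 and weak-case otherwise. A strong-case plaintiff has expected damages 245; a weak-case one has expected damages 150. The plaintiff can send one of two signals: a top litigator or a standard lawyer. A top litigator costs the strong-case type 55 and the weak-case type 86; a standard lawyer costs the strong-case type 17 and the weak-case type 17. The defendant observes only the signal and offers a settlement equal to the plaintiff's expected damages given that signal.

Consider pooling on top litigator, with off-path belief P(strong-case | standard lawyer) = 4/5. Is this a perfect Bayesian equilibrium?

At the pooled signal (top litigator) the defendant holds the prior 3/5 and pays 3/5·245 + 2/5·150 = 207. Off-path (standard lawyer) belief 4/5 gives 4/5·245 + 1/5·150 = 226.
Strong-case: top litigator gives 207 − 55 = 152; standard lawyer gives 226 − 17 = 209. Deviates. ✗
Weak-case: top litigator gives 207 − 86 = 121; standard lawyer gives 226 − 17 = 209. Deviates. ✗

No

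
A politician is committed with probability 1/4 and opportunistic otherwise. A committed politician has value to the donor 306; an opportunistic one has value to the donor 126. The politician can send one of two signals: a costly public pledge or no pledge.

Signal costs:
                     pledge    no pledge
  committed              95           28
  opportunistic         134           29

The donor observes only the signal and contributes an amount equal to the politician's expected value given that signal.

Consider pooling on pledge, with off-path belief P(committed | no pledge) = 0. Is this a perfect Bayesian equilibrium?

On the equilibrium path (pledge) the donor holds the prior 1/4 and pays 1/4·306 + 3/4·126 = 171. Off-path (no pledge) belief 0 gives 0·306 + 1·126 = 126.
Committed: pledge gives 171 − 95 = 76; no pledge gives 126 − 28 = 98. Deviates. ✗
Opportunistic: pledge gives 171 − 134 = 37; no pledge gives 126 − 29 = 97. Deviates. ✗

No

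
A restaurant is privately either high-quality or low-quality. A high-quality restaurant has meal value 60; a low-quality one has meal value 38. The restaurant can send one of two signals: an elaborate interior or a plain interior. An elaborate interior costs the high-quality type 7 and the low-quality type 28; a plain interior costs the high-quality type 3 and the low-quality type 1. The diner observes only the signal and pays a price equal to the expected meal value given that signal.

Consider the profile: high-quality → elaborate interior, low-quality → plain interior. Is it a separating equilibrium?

If types separate, elaborate interior earns payment 60 and plain interior earns 38.
High-quality: elaborate interior gives 60 − 7 = 53; plain interior gives 38 − 3 = 35. No deviation. ✓
Low-quality: plain interior gives 38 − 1 = 37; elaborate interior gives 60 − 28 = 32. No deviation. ✓
Neither type gains from mimicking the other.

Yes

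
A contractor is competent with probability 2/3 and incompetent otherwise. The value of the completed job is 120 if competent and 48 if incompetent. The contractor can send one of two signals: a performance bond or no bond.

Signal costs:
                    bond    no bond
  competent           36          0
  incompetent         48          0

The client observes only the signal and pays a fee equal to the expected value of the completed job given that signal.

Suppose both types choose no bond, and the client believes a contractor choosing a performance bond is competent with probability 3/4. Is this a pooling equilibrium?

At the pooled signal (no bond) the client holds the prior 2/3 and pays 2/3·120 + 1/3·48 = 96. Off-path (bond) belief 3/4 gives 3/4·120 + 1/4·48 = 102.
Competent: no bond gives 96 − 0 = 96; bond gives 102 − 36 = 66. Stays. ✓
Incompetent: no bond gives 96 − 0 = 96; bond gives 102 − 48 = 54. Stays. ✓

Yes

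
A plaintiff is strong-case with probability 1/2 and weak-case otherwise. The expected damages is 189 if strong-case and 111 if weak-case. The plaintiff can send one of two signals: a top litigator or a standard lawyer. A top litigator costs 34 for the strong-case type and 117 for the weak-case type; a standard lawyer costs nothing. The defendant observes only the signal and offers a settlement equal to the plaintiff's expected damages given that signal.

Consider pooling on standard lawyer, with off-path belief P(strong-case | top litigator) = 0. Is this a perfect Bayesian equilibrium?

Yes

On the equilibrium path (standard lawyer) the defendant holds the prior 1/2 and pays 1/2·189 + 1/2·111 = 150. Off-path (top litigator) belief 0 gives 0·189 + 1·111 = 111.
Strong-case: standard lawyer gives 150 − 0 = 150; top litigator gives 111 − 34 = 77. Stays. ✓
Weak-case: standard lawyer gives 150 − 0 = 150; top litigator gives 111 − 117 = -6. Stays. ✓
Beliefs are Bayes-consistent on-path and both types best-respond.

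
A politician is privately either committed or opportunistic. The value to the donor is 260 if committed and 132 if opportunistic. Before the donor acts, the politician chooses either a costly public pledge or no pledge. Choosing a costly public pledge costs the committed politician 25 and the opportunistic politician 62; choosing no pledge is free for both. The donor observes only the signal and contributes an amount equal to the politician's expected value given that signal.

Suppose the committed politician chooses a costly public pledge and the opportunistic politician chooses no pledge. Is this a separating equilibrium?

No

Under separation the donor infers type exactly: pledge → committed (pays 260), no pledge → opportunistic (pays 132).
Committed: pledge gives 260 − 25 = 235; no pledge gives 132 − 0 = 132. No deviation. ✓
Opportunistic: no pledge gives 132 − 0 = 132; pledge gives 260 − 62 = 198. Would deviate. ✗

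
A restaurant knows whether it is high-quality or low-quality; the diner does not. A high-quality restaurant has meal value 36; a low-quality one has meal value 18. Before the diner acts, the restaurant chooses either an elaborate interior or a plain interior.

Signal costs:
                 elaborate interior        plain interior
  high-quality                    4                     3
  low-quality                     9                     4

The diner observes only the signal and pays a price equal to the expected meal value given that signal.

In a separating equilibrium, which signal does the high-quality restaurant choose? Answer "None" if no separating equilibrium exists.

Try high-quality → elaborate interior, low-quality → plain interior:
  If types separate, elaborate interior earns payment 36 and plain interior earns 18.
  High-quality: elaborate interior gives 36 − 4 = 32; plain interior gives 18 − 3 = 15. No deviation. ✓
  Low-quality: plain interior gives 18 − 4 = 14; elaborate interior gives 36 − 9 = 27. Would deviate. ✗
Try high-quality → plain interior, low-quality → elaborate interior:
  If types separate, plain interior earns payment 36 and elaborate interior earns 18.
  High-quality: plain interior gives 36 − 3 = 33; elaborate interior gives 18 − 4 = 14. No deviation. ✓
  Low-quality: elaborate interior gives 18 − 9 = 9; plain interior gives 36 − 4 = 32. Would deviate. ✗
Neither assignment is incentive-compatible.

None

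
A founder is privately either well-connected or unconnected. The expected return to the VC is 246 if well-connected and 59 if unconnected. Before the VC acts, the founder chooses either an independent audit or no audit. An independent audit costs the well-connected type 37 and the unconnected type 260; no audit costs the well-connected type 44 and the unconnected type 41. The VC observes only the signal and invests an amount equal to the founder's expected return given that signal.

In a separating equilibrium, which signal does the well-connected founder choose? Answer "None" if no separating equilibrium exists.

audit

Try well-connected → audit, unconnected → no audit:
  Under separation the VC infers type exactly: audit → well-connected (pays 246), no audit → unconnected (pays 59).
  Well-connected: audit gives 246 − 37 = 209; no audit gives 59 − 44 = 15. No deviation. ✓
  Unconnected: no audit gives 59 − 41 = 18; audit gives 246 − 260 = -14. No deviation. ✓
Both hold — the well-connected type sends audit.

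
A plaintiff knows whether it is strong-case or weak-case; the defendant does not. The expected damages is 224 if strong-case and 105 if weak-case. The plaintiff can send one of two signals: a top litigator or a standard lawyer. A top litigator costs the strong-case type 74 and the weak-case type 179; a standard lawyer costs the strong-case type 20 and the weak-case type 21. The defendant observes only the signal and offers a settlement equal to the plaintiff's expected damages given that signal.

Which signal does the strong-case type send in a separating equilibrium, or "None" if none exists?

top litigator

Try strong-case → top litigator, weak-case → standard lawyer:
  Under separation the defendant infers type exactly: top litigator → strong-case (pays 224), standard lawyer → weak-case (pays 105).
  Strong-case: top litigator gives 224 − 74 = 150; standard lawyer gives 105 − 20 = 85. No deviation. ✓
  Weak-case: standard lawyer gives 105 − 21 = 84; top litigator gives 224 − 179 = 45. No deviation. ✓
Both hold — the strong-case type sends top litigator.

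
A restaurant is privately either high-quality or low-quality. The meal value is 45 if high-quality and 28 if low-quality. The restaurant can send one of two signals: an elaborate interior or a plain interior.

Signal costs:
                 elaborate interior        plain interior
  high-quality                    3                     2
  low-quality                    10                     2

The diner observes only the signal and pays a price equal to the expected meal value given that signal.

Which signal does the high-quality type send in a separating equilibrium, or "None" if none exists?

Try high-quality → elaborate interior, low-quality → plain interior:
  If types separate, elaborate interior earns payment 45 and plain interior earns 28.
  High-quality: elaborate interior gives 45 − 3 = 42; plain interior gives 28 − 2 = 26. No deviation. ✓
  Low-quality: plain interior gives 28 − 2 = 26; elaborate interior gives 45 − 10 = 35. Would deviate. ✗
Try high-quality → plain interior, low-quality → elaborate interior:
  If types separate, plain interior earns payment 45 and elaborate interior earns 28.
  High-quality: plain interior gives 45 − 2 = 43; elaborate interior gives 28 − 3 = 25. No deviation. ✓
  Low-quality: elaborate interior gives 28 − 10 = 18; plain interior gives 45 − 2 = 43. Would deviate. ✗
Neither assignment is incentive-compatible.

None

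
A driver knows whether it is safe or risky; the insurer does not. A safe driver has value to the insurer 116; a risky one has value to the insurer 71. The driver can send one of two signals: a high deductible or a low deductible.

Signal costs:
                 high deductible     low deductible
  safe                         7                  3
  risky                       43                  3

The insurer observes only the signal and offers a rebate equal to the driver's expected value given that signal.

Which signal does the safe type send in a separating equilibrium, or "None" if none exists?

None

Try safe → high deductible, risky → low deductible:
  Under separation the insurer infers type exactly: high deductible → safe (pays 116), low deductible → risky (pays 71).
  Safe: high deductible gives 116 − 7 = 109; low deductible gives 71 − 3 = 68. No deviation. ✓
  Risky: low deductible gives 71 − 3 = 68; high deductible gives 116 − 43 = 73. Would deviate. ✗
Try safe → low deductible, risky → high deductible:
  Under separation the insurer infers type exactly: low deductible → safe (pays 116), high deductible → risky (pays 71).
  Safe: low deductible gives 116 − 3 = 113; high deductible gives 71 − 7 = 64. No deviation. ✓
  Risky: high deductible gives 71 − 43 = 28; low deductible gives 116 − 3 = 113. Would deviate. ✗
Neither assignment is incentive-compatible.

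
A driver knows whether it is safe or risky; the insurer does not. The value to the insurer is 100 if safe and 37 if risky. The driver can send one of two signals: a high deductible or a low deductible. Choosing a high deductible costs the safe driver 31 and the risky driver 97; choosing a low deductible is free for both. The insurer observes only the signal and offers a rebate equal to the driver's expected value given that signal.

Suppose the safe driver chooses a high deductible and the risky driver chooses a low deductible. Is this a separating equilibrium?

Yes

Under separation the insurer infers type exactly: high deductible → safe (pays 100), low deductible → risky (pays 37).
Safe: high deductible gives 100 − 31 = 69; low deductible gives 37 − 0 = 37. No deviation. ✓
Risky: low deductible gives 37 − 0 = 37; high deductible gives 100 − 97 = 3. No deviation. ✓
Neither type gains from mimicking the other.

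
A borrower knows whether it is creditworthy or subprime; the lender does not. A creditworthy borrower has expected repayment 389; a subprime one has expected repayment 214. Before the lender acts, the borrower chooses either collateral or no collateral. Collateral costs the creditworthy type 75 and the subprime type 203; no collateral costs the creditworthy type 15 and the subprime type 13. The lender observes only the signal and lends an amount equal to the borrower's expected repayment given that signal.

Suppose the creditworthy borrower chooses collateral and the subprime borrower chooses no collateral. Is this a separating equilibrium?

Yes

If types separate, collateral earns payment 389 and no collateral earns 214.
Creditworthy: collateral gives 389 − 75 = 314; no collateral gives 214 − 15 = 199. No deviation. ✓
Subprime: no collateral gives 214 − 13 = 201; collateral gives 389 − 203 = 186. No deviation. ✓
Neither type gains from mimicking the other.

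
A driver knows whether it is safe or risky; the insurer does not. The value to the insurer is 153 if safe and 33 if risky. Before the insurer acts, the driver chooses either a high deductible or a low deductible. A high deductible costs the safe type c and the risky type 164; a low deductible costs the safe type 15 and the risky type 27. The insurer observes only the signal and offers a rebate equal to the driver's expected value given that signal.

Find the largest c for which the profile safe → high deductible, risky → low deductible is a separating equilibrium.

135

Under separation: high deductible → safe (pays 153); low deductible → risky (pays 33).
Risky: 33 − 27 = 6 ≥ 153 − 164 = -11. Holds regardless of c. ✓
Safe: 153 − c ≥ 33 − 15, so c ≤ 153 − 18 = 135.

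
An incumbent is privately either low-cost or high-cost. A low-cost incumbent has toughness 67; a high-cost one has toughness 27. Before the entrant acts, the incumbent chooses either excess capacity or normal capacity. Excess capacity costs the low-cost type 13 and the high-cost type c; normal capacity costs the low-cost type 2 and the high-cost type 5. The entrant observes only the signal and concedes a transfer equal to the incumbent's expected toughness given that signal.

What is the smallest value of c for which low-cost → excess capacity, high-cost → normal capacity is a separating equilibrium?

45

Under separation: excess capacity → low-cost (pays 67); normal capacity → high-cost (pays 27).
Low-cost: 67 − 13 = 54 ≥ 27 − 2 = 25. Holds regardless of c. ✓
High-cost: 27 − 5 ≥ 67 − c, so c ≥ 67 − 22 = 45.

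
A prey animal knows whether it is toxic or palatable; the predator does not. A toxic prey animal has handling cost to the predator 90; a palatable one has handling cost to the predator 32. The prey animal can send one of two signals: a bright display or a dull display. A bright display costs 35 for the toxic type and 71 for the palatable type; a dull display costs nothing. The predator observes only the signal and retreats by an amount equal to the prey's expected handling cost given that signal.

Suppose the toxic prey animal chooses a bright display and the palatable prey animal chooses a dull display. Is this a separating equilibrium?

Yes

If types separate, bright display earns payment 90 and dull display earns 32.
Toxic: bright display gives 90 − 35 = 55; dull display gives 32 − 0 = 32. No deviation. ✓
Palatable: dull display gives 32 − 0 = 32; bright display gives 90 − 71 = 19. No deviation. ✓
Neither type gains from mimicking the other.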